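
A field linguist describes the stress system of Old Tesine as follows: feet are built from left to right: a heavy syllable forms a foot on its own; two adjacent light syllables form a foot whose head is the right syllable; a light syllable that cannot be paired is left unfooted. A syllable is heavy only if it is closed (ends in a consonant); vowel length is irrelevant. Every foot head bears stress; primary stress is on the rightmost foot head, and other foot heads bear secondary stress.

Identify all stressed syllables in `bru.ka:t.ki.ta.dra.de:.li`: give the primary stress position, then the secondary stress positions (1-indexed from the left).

primary 6, secondary 2, 4

Weights: 1 bru L, 2 ka:t H, 3 ki L, 4 ta L, 5 dra L, 6 de: L, 7 li L.
Parse left to right (heavy = foot alone; LL = one foot; stranded L unfooted): bru (ˈka:t) (ki.ˈta) (dra.ˈde:) li.
Foot heads: 2, 4, 6.
Primary stress on the rightmost head = syllable 6.
Secondary stress on 2, 4: bru.ˌka:t.ki.ˌta.dra.ˈde:.li.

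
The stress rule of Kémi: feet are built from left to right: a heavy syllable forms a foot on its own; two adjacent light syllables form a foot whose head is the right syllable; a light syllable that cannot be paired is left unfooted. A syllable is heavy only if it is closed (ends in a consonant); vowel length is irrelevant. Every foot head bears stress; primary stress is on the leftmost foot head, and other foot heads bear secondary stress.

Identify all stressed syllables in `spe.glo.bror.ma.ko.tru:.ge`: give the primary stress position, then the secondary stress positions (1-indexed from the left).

Weights: 1 spe L, 2 glo L, 3 bror H, 4 ma L, 5 ko L, 6 tru: L, 7 ge L.
Parse left to right (heavy = foot alone; LL = one foot; stranded L unfooted): (spe.ˈglo) (ˈbror) (ma.ˈko) (tru:.ˈge).
Foot heads: 2, 3, 5, 7.
Primary stress on the leftmost head = syllable 2.
Secondary stress on 3, 5, 7: spe.ˈglo.ˌbror.ma.ˌko.tru:.ˌge.

primary 2, secondary 3, 5, 7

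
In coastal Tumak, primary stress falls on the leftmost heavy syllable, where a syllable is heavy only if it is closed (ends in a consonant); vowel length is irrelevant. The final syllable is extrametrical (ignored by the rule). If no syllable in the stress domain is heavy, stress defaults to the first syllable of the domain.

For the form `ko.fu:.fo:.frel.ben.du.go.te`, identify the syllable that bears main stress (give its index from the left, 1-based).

The final syllable (8, te) is extrametrical; the stress domain is syllables 1–7.
Weights: 1 ko L, 2 fu: L, 3 fo: L, 4 frel H, 5 ben H, 6 du L, 7 go L.
Heavy syllables in the domain: 4, 5. The leftmost is syllable 4 (frel).
Primary stress: syllable 4 → ko.fu:.fo:.ˈfrel.ben.du.go.te.

4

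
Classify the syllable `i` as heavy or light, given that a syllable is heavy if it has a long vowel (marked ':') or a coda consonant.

light

`i`: short vowel, open (no coda). Short vowel, open → light.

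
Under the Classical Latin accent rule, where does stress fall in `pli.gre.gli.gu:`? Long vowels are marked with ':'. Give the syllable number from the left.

2

Classical Latin: stress the penult if heavy (long vowel or closed), else the antepenult.
Weights: 2 gre L, 3 gli L, 4 gu: H.
The penult (syllable 3, gli) is light, so stress falls on the antepenult (syllable 2, gre).
Stress on syllable 2: pli.ˈgre.gli.gu:.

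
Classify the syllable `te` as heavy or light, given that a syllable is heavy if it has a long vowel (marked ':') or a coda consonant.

light

`te`: short vowel, open (no coda). Short vowel, open → light.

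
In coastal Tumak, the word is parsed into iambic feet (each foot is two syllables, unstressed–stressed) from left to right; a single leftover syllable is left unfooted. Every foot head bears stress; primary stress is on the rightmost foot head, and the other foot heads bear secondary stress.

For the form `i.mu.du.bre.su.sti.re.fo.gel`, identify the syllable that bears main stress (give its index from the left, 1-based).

8

Parse left to right into iambic (σˈσ) feet: (i.ˈmu) (du.ˈbre) (su.ˈsti) (re.ˈfo) gel. Syllable 9 is left unfooted.
Foot heads (stressed positions): 2, 4, 6, 8.
End Rule Rightmost: primary stress on the rightmost head = syllable 8.
Primary stress: syllable 8 → i.mu.du.bre.su.sti.re.ˈfo.gel.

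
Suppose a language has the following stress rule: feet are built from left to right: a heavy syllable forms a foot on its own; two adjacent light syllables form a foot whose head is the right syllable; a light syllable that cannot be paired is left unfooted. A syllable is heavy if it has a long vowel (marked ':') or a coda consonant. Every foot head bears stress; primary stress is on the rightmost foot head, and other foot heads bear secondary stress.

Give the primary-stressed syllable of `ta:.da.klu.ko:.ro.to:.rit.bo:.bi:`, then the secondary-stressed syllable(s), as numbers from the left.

Weights: 1 ta: H, 2 da L, 3 klu L, 4 ko: H, 5 ro L, 6 to: H, 7 rit H, 8 bo: H, 9 bi: H.
Parse left to right (heavy = foot alone; LL = one foot; stranded L unfooted): (ˈta:) (da.ˈklu) (ˈko:) ro (ˈto:) (ˈrit) (ˈbo:) (ˈbi:).
Foot heads: 1, 3, 4, 6, 7, 8, 9.
Primary stress on the rightmost head = syllable 9.
Secondary stress on 1, 3, 4, 6, 7, 8: ˌta:.da.ˌklu.ˌko:.ro.ˌto:.ˌrit.ˌbo:.ˈbi:.

primary 9, secondary 1, 3, 4, 6, 7, 8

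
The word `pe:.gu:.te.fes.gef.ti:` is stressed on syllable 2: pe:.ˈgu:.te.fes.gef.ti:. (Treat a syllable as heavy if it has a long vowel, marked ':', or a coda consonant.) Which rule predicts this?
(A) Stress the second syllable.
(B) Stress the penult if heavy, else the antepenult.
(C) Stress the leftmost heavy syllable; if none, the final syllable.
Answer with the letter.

A

Rule A → syllable 2 ✓.
Rule B → syllable 5 (observed: 2).
Rule C → syllable 1 (observed: 2).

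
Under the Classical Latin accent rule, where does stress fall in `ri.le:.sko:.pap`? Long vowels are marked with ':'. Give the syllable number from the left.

Classical Latin: stress the penult if heavy (long vowel or closed), else the antepenult.
Weights: 2 le: H, 3 sko: H, 4 pap H.
The penult (syllable 3, sko:) is heavy, so it takes stress.
Stress on syllable 3: ri.le:.ˈsko:.pap.

3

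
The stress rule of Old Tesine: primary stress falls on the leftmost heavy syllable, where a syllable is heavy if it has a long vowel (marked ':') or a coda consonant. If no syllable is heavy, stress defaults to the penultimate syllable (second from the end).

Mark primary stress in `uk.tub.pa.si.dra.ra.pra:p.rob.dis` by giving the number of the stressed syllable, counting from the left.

Weights: 1 uk H, 2 tub H, 3 pa L, 4 si L, 5 dra L, 6 ra L, 7 pra:p H, 8 rob H, 9 dis H.
Heavy syllables in the domain: 1, 2, 7, 8, 9. The leftmost is syllable 1 (uk).
Primary stress: syllable 1 → ˈuk.tub.pa.si.dra.ra.pra:p.rob.dis.

1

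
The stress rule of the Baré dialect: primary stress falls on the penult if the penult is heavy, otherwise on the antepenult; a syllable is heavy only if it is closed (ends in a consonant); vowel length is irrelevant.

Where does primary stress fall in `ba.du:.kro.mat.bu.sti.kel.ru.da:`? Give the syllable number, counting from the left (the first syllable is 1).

Weights: 7 kel H, 8 ru L, 9 da: L.
The penult (syllable 8, ru) is light, so stress falls on the antepenult (syllable 7, kel).
Primary stress: syllable 7 → ba.du:.kro.mat.bu.sti.ˈkel.ru.da:.

7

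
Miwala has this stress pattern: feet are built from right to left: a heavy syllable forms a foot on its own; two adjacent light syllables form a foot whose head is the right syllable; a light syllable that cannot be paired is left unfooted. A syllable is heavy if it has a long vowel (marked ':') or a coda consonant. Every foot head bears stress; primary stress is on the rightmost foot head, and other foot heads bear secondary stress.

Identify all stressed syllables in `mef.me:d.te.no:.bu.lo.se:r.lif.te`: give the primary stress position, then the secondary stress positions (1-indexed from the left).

primary 8, secondary 1, 2, 4, 6, 7

Weights: 1 mef H, 2 me:d H, 3 te L, 4 no: H, 5 bu L, 6 lo L, 7 se:r H, 8 lif H, 9 te L.
Parse right to left (heavy = foot alone; LL = one foot; stranded L unfooted): (ˈmef) (ˈme:d) te (ˈno:) (bu.ˈlo) (ˈse:r) (ˈlif) te.
Foot heads: 1, 2, 4, 6, 7, 8.
Primary stress on the rightmost head = syllable 8.
Secondary stress on 1, 2, 4, 6, 7: ˌmef.ˌme:d.te.ˌno:.bu.ˌlo.ˌse:r.ˈlif.te.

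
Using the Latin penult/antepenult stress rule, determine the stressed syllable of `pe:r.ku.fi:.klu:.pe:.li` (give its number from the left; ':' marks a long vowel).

Classical Latin: stress the penult if heavy (long vowel or closed), else the antepenult.
Weights: 4 klu: H, 5 pe: H, 6 li L.
The penult (syllable 5, pe:) is heavy, so it takes stress.
Stress on syllable 5: pe:r.ku.fi:.klu:.ˈpe:.li.

5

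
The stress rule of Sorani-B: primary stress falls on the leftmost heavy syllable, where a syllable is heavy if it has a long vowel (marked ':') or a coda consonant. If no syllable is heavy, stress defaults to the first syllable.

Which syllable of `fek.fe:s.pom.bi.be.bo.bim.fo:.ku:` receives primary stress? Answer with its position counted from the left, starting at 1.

1

Weights: 1 fek H, 2 fe:s H, 3 pom H, 4 bi L, 5 be L, 6 bo L, 7 bim H, 8 fo: H, 9 ku: H.
Heavy syllables in the domain: 1, 2, 3, 7, 8, 9. The leftmost is syllable 1 (fek).
Primary stress: syllable 1 → ˈfek.fe:s.pom.bi.be.bo.bim.fo:.ku:.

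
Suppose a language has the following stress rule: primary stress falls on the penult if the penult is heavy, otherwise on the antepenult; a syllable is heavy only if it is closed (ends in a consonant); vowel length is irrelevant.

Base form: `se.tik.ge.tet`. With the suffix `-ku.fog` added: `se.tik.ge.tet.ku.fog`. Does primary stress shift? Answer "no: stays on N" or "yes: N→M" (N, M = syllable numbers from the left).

yes: 2→4

Base `se.tik.ge.tet` (4 syllables):
  Weights: 2 tik H, 3 ge L, 4 tet H.
  The penult (syllable 3, ge) is light, so stress falls on the antepenult (syllable 2, tik).
  → primary stress on syllable 2.
Suffixed `se.tik.ge.tet.ku.fog` (6 syllables):
  Weights: 4 tet H, 5 ku L, 6 fog H.
  The penult (syllable 5, ku) is light, so stress falls on the antepenult (syllable 4, tet).
  → primary stress on syllable 4.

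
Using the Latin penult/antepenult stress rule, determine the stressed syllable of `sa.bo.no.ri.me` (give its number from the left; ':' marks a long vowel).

3

Classical Latin: stress the penult if heavy (long vowel or closed), else the antepenult.
Weights: 3 no L, 4 ri L, 5 me L.
The penult (syllable 4, ri) is light, so stress falls on the antepenult (syllable 3, no).
Stress on syllable 3: sa.bo.ˈno.ri.me.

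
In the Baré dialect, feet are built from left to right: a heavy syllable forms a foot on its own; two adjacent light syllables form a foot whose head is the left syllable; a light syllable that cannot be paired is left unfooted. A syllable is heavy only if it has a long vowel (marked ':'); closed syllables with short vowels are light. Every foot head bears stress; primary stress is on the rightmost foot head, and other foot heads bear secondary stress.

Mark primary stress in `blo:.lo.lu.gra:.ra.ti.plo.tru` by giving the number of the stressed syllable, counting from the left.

7

Weights: 1 blo: H, 2 lo L, 3 lu L, 4 gra: H, 5 ra L, 6 ti L, 7 plo L, 8 tru L.
Parse left to right (heavy = foot alone; LL = one foot; stranded L unfooted): (ˈblo:) (ˈlo.lu) (ˈgra:) (ˈra.ti) (ˈplo.tru).
Foot heads: 1, 2, 4, 5, 7.
Primary stress on the rightmost head = syllable 7.
Primary stress: syllable 7 → blo:.lo.lu.gra:.ra.ti.ˈplo.tru.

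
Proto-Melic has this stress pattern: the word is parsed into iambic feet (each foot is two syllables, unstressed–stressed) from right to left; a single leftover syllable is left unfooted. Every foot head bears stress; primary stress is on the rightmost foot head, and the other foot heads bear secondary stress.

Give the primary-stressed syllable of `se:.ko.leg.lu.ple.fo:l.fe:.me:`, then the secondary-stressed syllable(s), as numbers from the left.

primary 8, secondary 2, 4, 6

Parse right to left into iambic (σˈσ) feet: (se:.ˈko) (leg.ˈlu) (ple.ˈfo:l) (fe:.ˈme:).
Foot heads (stressed positions): 2, 4, 6, 8.
End Rule Rightmost: primary stress on the rightmost head = syllable 8.
Secondary stress on 2, 4, 6: se:.ˌko.leg.ˌlu.ple.ˌfo:l.fe:.ˈme:.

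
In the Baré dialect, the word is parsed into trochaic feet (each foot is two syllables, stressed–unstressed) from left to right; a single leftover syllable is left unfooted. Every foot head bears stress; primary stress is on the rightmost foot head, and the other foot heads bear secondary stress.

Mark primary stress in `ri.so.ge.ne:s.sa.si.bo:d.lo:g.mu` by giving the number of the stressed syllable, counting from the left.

Parse left to right into trochaic (ˈσσ) feet: (ˈri.so) (ˈge.ne:s) (ˈsa.si) (ˈbo:d.lo:g) mu. Syllable 9 is left unfooted.
Foot heads (stressed positions): 1, 3, 5, 7.
End Rule Rightmost: primary stress on the rightmost head = syllable 7.
Primary stress: syllable 7 → ri.so.ge.ne:s.sa.si.ˈbo:d.lo:g.mu.

7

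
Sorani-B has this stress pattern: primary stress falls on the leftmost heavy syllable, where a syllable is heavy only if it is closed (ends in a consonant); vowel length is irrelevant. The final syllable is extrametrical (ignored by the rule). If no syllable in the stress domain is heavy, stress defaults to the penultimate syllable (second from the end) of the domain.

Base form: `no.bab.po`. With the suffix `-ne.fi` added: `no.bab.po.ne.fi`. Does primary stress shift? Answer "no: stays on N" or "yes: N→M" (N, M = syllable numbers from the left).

Base `no.bab.po` (3 syllables):
  The final syllable (3, po) is extrametrical; the stress domain is syllables 1–2.
  Weights: 1 no L, 2 bab H.
  Heavy syllables in the domain: 2. The leftmost is syllable 2 (bab).
  → primary stress on syllable 2.
Suffixed `no.bab.po.ne.fi` (5 syllables):
  The final syllable (5, fi) is extrametrical; the stress domain is syllables 1–4.
  Weights: 1 no L, 2 bab H, 3 po L, 4 ne L.
  Heavy syllables in the domain: 2. The leftmost is syllable 2 (bab).
  → primary stress on syllable 2.

no: stays on 2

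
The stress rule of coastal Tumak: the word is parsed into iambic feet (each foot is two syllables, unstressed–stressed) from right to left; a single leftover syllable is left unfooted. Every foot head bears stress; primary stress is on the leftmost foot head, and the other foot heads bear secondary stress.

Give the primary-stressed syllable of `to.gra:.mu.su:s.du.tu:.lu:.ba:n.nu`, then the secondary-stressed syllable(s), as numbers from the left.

Parse right to left into iambic (σˈσ) feet: to (gra:.ˈmu) (su:s.ˈdu) (tu:.ˈlu:) (ba:n.ˈnu). Syllable 1 is left unfooted.
Foot heads (stressed positions): 3, 5, 7, 9.
End Rule Leftmost: primary stress on the leftmost head = syllable 3.
Secondary stress on 5, 7, 9: to.gra:.ˈmu.su:s.ˌdu.tu:.ˌlu:.ba:n.ˌnu.

primary 3, secondary 5, 7, 9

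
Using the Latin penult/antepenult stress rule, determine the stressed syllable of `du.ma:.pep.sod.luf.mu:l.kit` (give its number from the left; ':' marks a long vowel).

6

Classical Latin: stress the penult if heavy (long vowel or closed), else the antepenult.
Weights: 5 luf H, 6 mu:l H, 7 kit H.
The penult (syllable 6, mu:l) is heavy, so it takes stress.
Stress on syllable 6: du.ma:.pep.sod.luf.ˈmu:l.kit.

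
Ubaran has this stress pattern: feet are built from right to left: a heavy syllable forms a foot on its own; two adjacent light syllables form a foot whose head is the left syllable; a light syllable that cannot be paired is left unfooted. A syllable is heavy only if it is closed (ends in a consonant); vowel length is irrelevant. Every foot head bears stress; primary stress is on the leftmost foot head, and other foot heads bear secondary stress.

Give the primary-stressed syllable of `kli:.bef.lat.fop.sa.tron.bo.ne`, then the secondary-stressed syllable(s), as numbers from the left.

Weights: 1 kli: L, 2 bef H, 3 lat H, 4 fop H, 5 sa L, 6 tron H, 7 bo L, 8 ne L.
Parse right to left (heavy = foot alone; LL = one foot; stranded L unfooted): kli: (ˈbef) (ˈlat) (ˈfop) sa (ˈtron) (ˈbo.ne).
Foot heads: 2, 3, 4, 6, 7.
Primary stress on the leftmost head = syllable 2.
Secondary stress on 3, 4, 6, 7: kli:.ˈbef.ˌlat.ˌfop.sa.ˌtron.ˌbo.ne.

primary 2, secondary 3, 4, 6, 7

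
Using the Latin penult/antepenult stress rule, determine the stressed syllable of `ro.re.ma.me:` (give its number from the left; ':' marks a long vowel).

Classical Latin: stress the penult if heavy (long vowel or closed), else the antepenult.
Weights: 2 re L, 3 ma L, 4 me: H.
The penult (syllable 3, ma) is light, so stress falls on the antepenult (syllable 2, re).
Stress on syllable 2: ro.ˈre.ma.me:.

2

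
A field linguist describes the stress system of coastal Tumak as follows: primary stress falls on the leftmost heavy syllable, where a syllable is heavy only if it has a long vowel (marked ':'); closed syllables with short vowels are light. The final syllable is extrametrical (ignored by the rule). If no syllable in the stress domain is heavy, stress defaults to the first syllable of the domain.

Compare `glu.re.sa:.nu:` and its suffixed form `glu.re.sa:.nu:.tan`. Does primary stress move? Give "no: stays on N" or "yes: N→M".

Base `glu.re.sa:.nu:` (4 syllables):
  The final syllable (4, nu:) is extrametrical; the stress domain is syllables 1–3.
  Weights: 1 glu L, 2 re L, 3 sa: H.
  Heavy syllables in the domain: 3. The leftmost is syllable 3 (sa:).
  → primary stress on syllable 3.
Suffixed `glu.re.sa:.nu:.tan` (5 syllables):
  The final syllable (5, tan) is extrametrical; the stress domain is syllables 1–4.
  Weights: 1 glu L, 2 re L, 3 sa: H, 4 nu: H.
  Heavy syllables in the domain: 3, 4. The leftmost is syllable 3 (sa:).
  → primary stress on syllable 3.

no: stays on 3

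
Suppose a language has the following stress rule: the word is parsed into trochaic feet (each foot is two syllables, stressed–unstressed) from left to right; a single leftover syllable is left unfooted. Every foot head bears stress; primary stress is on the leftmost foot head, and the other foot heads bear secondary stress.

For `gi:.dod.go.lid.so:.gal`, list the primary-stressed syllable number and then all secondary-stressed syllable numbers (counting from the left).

primary 1, secondary 3, 5

Parse left to right into trochaic (ˈσσ) feet: (ˈgi:.dod) (ˈgo.lid) (ˈso:.gal).
Foot heads (stressed positions): 1, 3, 5.
End Rule Leftmost: primary stress on the leftmost head = syllable 1.
Secondary stress on 3, 5: ˈgi:.dod.ˌgo.lid.ˌso:.gal.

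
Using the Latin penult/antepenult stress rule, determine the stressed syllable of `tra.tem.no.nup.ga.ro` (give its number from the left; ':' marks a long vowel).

4

Classical Latin: stress the penult if heavy (long vowel or closed), else the antepenult.
Weights: 4 nup H, 5 ga L, 6 ro L.
The penult (syllable 5, ga) is light, so stress falls on the antepenult (syllable 4, nup).
Stress on syllable 4: tra.tem.no.ˈnup.ga.ro.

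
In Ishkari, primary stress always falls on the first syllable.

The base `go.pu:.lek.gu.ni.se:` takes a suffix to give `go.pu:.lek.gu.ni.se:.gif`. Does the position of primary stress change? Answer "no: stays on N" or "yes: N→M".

Base `go.pu:.lek.gu.ni.se:` (6 syllables):
  The word has 6 syllables; the first syllable is syllable 1 (go).
  → primary stress on syllable 1.
Suffixed `go.pu:.lek.gu.ni.se:.gif` (7 syllables):
  The word has 7 syllables; the first syllable is syllable 1 (go).
  → primary stress on syllable 1.

no: stays on 1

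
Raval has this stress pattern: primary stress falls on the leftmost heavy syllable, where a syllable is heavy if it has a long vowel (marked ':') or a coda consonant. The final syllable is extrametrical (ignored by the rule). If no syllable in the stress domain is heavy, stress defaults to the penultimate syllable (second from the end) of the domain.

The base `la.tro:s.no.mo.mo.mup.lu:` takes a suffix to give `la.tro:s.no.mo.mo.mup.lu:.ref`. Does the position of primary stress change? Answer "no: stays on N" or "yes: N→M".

Base `la.tro:s.no.mo.mo.mup.lu:` (7 syllables):
  The final syllable (7, lu:) is extrametrical; the stress domain is syllables 1–6.
  Weights: 1 la L, 2 tro:s H, 3 no L, 4 mo L, 5 mo L, 6 mup H.
  Heavy syllables in the domain: 2, 6. The leftmost is syllable 2 (tro:s).
  → primary stress on syllable 2.
Suffixed `la.tro:s.no.mo.mo.mup.lu:.ref` (8 syllables):
  The final syllable (8, ref) is extrametrical; the stress domain is syllables 1–7.
  Weights: 1 la L, 2 tro:s H, 3 no L, 4 mo L, 5 mo L, 6 mup H, 7 lu: H.
  Heavy syllables in the domain: 2, 6, 7. The leftmost is syllable 2 (tro:s).
  → primary stress on syllable 2.

no: stays on 2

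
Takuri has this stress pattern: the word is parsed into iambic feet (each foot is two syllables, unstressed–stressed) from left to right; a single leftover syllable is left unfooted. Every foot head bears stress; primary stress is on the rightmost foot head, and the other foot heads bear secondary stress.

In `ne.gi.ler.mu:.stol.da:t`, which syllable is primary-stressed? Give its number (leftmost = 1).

6

Parse left to right into iambic (σˈσ) feet: (ne.ˈgi) (ler.ˈmu:) (stol.ˈda:t).
Foot heads (stressed positions): 2, 4, 6.
End Rule Rightmost: primary stress on the rightmost head = syllable 6.
Primary stress: syllable 6 → ne.gi.ler.mu:.stol.ˈda:t.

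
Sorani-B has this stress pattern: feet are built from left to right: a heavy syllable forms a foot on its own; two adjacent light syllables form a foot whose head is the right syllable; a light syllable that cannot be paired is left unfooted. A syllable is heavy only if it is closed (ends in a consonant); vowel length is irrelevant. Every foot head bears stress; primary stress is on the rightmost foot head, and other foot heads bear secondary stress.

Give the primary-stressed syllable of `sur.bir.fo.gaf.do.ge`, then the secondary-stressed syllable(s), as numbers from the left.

Weights: 1 sur H, 2 bir H, 3 fo L, 4 gaf H, 5 do L, 6 ge L.
Parse left to right (heavy = foot alone; LL = one foot; stranded L unfooted): (ˈsur) (ˈbir) fo (ˈgaf) (do.ˈge).
Foot heads: 1, 2, 4, 6.
Primary stress on the rightmost head = syllable 6.
Secondary stress on 1, 2, 4: ˌsur.ˌbir.fo.ˌgaf.do.ˈge.

primary 6, secondary 1, 2, 4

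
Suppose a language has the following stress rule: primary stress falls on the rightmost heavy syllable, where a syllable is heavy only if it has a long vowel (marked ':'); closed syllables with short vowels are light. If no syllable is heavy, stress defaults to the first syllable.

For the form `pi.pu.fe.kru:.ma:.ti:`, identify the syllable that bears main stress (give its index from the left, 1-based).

6

Weights: 1 pi L, 2 pu L, 3 fe L, 4 kru: H, 5 ma: H, 6 ti: H.
Heavy syllables in the domain: 4, 5, 6. The rightmost is syllable 6 (ti:).
Primary stress: syllable 6 → pi.pu.fe.kru:.ma:.ˈti:.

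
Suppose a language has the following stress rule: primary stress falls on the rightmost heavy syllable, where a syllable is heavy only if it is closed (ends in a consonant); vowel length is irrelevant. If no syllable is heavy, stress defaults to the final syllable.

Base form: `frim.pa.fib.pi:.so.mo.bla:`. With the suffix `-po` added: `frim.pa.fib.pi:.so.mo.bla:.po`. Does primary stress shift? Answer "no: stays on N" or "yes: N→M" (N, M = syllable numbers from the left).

Base `frim.pa.fib.pi:.so.mo.bla:` (7 syllables):
  Weights: 1 frim H, 2 pa L, 3 fib H, 4 pi: L, 5 so L, 6 mo L, 7 bla: L.
  Heavy syllables in the domain: 1, 3. The rightmost is syllable 3 (fib).
  → primary stress on syllable 3.
Suffixed `frim.pa.fib.pi:.so.mo.bla:.po` (8 syllables):
  Weights: 1 frim H, 2 pa L, 3 fib H, 4 pi: L, 5 so L, 6 mo L, 7 bla: L, 8 po L.
  Heavy syllables in the domain: 1, 3. The rightmost is syllable 3 (fib).
  → primary stress on syllable 3.

no: stays on 3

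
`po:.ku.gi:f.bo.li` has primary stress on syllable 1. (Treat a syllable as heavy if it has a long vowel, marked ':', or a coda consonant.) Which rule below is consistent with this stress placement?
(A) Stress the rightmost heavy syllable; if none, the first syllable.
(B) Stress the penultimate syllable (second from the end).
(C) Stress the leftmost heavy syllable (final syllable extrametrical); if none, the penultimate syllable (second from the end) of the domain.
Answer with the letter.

C

Rule A → syllable 3 (observed: 1).
Rule B → syllable 4 (observed: 1).
Rule C → syllable 1 ✓.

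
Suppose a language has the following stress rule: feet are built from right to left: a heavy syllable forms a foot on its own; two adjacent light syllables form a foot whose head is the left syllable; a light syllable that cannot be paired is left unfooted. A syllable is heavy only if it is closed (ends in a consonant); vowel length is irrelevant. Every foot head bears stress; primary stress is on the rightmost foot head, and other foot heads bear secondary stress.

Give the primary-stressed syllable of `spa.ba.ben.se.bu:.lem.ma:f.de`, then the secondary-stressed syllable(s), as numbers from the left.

primary 7, secondary 1, 3, 4, 6

Weights: 1 spa L, 2 ba L, 3 ben H, 4 se L, 5 bu: L, 6 lem H, 7 ma:f H, 8 de L.
Parse right to left (heavy = foot alone; LL = one foot; stranded L unfooted): (ˈspa.ba) (ˈben) (ˈse.bu:) (ˈlem) (ˈma:f) de.
Foot heads: 1, 3, 4, 6, 7.
Primary stress on the rightmost head = syllable 7.
Secondary stress on 1, 3, 4, 6: ˌspa.ba.ˌben.ˌse.bu:.ˌlem.ˈma:f.de.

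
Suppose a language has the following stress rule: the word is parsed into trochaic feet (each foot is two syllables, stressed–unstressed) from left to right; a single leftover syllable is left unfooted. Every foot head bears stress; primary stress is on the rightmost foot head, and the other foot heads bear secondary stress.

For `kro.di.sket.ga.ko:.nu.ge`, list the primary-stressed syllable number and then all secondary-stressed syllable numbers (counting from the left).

Parse left to right into trochaic (ˈσσ) feet: (ˈkro.di) (ˈsket.ga) (ˈko:.nu) ge. Syllable 7 is left unfooted.
Foot heads (stressed positions): 1, 3, 5.
End Rule Rightmost: primary stress on the rightmost head = syllable 5.
Secondary stress on 1, 3: ˌkro.di.ˌsket.ga.ˈko:.nu.ge.

primary 5, secondary 1, 3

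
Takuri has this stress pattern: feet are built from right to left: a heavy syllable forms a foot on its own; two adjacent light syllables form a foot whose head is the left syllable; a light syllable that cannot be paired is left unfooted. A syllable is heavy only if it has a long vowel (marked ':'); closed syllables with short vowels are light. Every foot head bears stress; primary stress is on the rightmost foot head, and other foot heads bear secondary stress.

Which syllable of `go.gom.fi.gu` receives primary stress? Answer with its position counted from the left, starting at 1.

Weights: 1 go L, 2 gom L, 3 fi L, 4 gu L.
Parse right to left (heavy = foot alone; LL = one foot; stranded L unfooted): (ˈgo.gom) (ˈfi.gu).
Foot heads: 1, 3.
Primary stress on the rightmost head = syllable 3.
Primary stress: syllable 3 → go.gom.ˈfi.gu.

3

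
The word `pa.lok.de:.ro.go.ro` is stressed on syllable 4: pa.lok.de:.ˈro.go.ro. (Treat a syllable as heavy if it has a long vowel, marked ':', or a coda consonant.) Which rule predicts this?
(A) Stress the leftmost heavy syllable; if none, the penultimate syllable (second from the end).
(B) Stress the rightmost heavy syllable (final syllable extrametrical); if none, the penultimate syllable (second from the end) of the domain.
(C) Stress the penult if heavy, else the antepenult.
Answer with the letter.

C

Rule A → syllable 2 (observed: 4).
Rule B → syllable 3 (observed: 4).
Rule C → syllable 4 ✓.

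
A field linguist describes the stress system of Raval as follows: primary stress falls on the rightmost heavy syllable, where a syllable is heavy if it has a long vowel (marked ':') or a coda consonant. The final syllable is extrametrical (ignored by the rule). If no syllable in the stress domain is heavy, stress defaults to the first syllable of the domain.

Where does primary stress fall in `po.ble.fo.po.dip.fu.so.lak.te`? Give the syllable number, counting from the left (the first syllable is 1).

The final syllable (9, te) is extrametrical; the stress domain is syllables 1–8.
Weights: 1 po L, 2 ble L, 3 fo L, 4 po L, 5 dip H, 6 fu L, 7 so L, 8 lak H.
Heavy syllables in the domain: 5, 8. The rightmost is syllable 8 (lak).
Primary stress: syllable 8 → po.ble.fo.po.dip.fu.so.ˈlak.te.

8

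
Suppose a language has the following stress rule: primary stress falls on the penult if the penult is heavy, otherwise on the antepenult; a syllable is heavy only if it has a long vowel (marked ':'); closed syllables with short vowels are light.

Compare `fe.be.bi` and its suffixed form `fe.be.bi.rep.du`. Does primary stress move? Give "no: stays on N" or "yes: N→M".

Base `fe.be.bi` (3 syllables):
  Weights: 1 fe L, 2 be L, 3 bi L.
  The penult (syllable 2, be) is light, so stress falls on the antepenult (syllable 1, fe).
  → primary stress on syllable 1.
Suffixed `fe.be.bi.rep.du` (5 syllables):
  Weights: 3 bi L, 4 rep L, 5 du L.
  The penult (syllable 4, rep) is light, so stress falls on the antepenult (syllable 3, bi).
  → primary stress on syllable 3.

yes: 1→3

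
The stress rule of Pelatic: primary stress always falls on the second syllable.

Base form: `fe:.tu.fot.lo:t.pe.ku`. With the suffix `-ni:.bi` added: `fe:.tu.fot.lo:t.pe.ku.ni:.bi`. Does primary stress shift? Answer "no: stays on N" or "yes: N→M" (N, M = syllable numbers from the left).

Base `fe:.tu.fot.lo:t.pe.ku` (6 syllables):
  The word has 6 syllables; the second syllable is syllable 2 (tu).
  → primary stress on syllable 2.
Suffixed `fe:.tu.fot.lo:t.pe.ku.ni:.bi` (8 syllables):
  The word has 8 syllables; the second syllable is syllable 2 (tu).
  → primary stress on syllable 2.

no: stays on 2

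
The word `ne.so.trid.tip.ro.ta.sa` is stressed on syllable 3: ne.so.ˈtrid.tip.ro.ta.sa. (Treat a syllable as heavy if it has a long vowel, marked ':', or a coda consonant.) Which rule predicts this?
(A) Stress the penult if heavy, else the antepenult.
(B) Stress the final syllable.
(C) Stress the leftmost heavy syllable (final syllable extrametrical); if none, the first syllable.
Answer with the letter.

C

Rule A → syllable 5 (observed: 3).
Rule B → syllable 7 (observed: 3).
Rule C → syllable 3 ✓.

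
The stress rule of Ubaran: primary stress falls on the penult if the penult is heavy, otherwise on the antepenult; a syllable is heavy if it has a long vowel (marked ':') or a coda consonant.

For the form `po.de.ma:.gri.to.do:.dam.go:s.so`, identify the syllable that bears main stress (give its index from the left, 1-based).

Weights: 7 dam H, 8 go:s H, 9 so L.
The penult (syllable 8, go:s) is heavy, so it takes stress.
Primary stress: syllable 8 → po.de.ma:.gri.to.do:.dam.ˈgo:s.so.

8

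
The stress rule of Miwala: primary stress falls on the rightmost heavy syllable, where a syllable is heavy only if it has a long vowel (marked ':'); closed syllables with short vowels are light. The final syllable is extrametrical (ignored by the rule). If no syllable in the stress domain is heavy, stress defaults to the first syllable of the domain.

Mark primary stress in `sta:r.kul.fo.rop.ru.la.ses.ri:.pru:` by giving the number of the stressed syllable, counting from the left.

The final syllable (9, pru:) is extrametrical; the stress domain is syllables 1–8.
Weights: 1 sta:r H, 2 kul L, 3 fo L, 4 rop L, 5 ru L, 6 la L, 7 ses L, 8 ri: H.
Heavy syllables in the domain: 1, 8. The rightmost is syllable 8 (ri:).
Primary stress: syllable 8 → sta:r.kul.fo.rop.ru.la.ses.ˈri:.pru:.

8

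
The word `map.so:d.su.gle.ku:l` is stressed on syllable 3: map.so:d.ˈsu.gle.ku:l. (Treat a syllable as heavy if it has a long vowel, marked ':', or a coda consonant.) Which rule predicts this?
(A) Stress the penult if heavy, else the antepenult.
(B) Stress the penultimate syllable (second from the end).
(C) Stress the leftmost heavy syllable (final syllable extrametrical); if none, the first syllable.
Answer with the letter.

Rule A → syllable 3 ✓.
Rule B → syllable 4 (observed: 3).
Rule C → syllable 1 (observed: 3).

A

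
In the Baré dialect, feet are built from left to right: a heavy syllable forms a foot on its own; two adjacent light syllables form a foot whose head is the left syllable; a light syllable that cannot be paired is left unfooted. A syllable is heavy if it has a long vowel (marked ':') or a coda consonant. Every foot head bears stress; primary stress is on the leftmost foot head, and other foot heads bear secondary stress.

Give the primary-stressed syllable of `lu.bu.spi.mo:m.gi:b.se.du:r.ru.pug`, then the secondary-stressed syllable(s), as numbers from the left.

primary 1, secondary 4, 5, 7, 9

Weights: 1 lu L, 2 bu L, 3 spi L, 4 mo:m H, 5 gi:b H, 6 se L, 7 du:r H, 8 ru L, 9 pug H.
Parse left to right (heavy = foot alone; LL = one foot; stranded L unfooted): (ˈlu.bu) spi (ˈmo:m) (ˈgi:b) se (ˈdu:r) ru (ˈpug).
Foot heads: 1, 4, 5, 7, 9.
Primary stress on the leftmost head = syllable 1.
Secondary stress on 4, 5, 7, 9: ˈlu.bu.spi.ˌmo:m.ˌgi:b.se.ˌdu:r.ru.ˌpug.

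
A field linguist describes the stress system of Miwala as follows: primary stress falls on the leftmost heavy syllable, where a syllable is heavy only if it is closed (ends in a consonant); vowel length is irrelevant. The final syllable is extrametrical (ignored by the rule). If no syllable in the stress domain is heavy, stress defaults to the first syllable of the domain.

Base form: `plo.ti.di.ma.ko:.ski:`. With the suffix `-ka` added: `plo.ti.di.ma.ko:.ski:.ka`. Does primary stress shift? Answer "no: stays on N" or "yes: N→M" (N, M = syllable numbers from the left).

no: stays on 1

Base `plo.ti.di.ma.ko:.ski:` (6 syllables):
  The final syllable (6, ski:) is extrametrical; the stress domain is syllables 1–5.
  Weights: 1 plo L, 2 ti L, 3 di L, 4 ma L, 5 ko: L.
  No heavy syllable in the domain; default to the first syllable of the domain = syllable 1.
  → primary stress on syllable 1.
Suffixed `plo.ti.di.ma.ko:.ski:.ka` (7 syllables):
  The final syllable (7, ka) is extrametrical; the stress domain is syllables 1–6.
  Weights: 1 plo L, 2 ti L, 3 di L, 4 ma L, 5 ko: L, 6 ski: L.
  No heavy syllable in the domain; default to the first syllable of the domain = syllable 1.
  → primary stress on syllable 1.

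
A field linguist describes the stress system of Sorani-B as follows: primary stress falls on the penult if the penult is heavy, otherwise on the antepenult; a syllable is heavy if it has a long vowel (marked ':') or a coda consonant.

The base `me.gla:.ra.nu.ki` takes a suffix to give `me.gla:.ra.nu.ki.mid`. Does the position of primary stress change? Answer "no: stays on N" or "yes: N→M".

yes: 3→4

Base `me.gla:.ra.nu.ki` (5 syllables):
  Weights: 3 ra L, 4 nu L, 5 ki L.
  The penult (syllable 4, nu) is light, so stress falls on the antepenult (syllable 3, ra).
  → primary stress on syllable 3.
Suffixed `me.gla:.ra.nu.ki.mid` (6 syllables):
  Weights: 4 nu L, 5 ki L, 6 mid H.
  The penult (syllable 5, ki) is light, so stress falls on the antepenult (syllable 4, nu).
  → primary stress on syllable 4.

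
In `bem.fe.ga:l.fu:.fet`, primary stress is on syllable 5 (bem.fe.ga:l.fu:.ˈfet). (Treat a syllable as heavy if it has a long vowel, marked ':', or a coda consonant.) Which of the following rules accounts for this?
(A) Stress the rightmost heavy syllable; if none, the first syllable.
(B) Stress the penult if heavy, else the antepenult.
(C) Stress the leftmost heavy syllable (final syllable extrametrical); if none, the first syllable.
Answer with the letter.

A

Rule A → syllable 5 ✓.
Rule B → syllable 4 (observed: 5).
Rule C → syllable 1 (observed: 5).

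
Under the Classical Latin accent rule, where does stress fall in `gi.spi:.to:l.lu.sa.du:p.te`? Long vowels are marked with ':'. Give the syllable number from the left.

6

Classical Latin: stress the penult if heavy (long vowel or closed), else the antepenult.
Weights: 5 sa L, 6 du:p H, 7 te L.
The penult (syllable 6, du:p) is heavy, so it takes stress.
Stress on syllable 6: gi.spi:.to:l.lu.sa.ˈdu:p.te.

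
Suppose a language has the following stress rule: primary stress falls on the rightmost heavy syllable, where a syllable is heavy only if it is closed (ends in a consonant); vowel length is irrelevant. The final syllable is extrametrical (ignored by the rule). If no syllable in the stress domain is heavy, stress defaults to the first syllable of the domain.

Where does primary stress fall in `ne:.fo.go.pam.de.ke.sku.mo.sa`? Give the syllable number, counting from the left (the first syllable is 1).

4

The final syllable (9, sa) is extrametrical; the stress domain is syllables 1–8.
Weights: 1 ne: L, 2 fo L, 3 go L, 4 pam H, 5 de L, 6 ke L, 7 sku L, 8 mo L.
Heavy syllables in the domain: 4. The rightmost is syllable 4 (pam).
Primary stress: syllable 4 → ne:.fo.go.ˈpam.de.ke.sku.mo.sa.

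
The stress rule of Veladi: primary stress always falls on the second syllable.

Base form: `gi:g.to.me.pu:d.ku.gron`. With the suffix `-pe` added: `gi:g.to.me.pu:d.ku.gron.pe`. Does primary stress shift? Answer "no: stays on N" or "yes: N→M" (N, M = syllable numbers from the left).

Base `gi:g.to.me.pu:d.ku.gron` (6 syllables):
  The word has 6 syllables; the second syllable is syllable 2 (to).
  → primary stress on syllable 2.
Suffixed `gi:g.to.me.pu:d.ku.gron.pe` (7 syllables):
  The word has 7 syllables; the second syllable is syllable 2 (to).
  → primary stress on syllable 2.

no: stays on 2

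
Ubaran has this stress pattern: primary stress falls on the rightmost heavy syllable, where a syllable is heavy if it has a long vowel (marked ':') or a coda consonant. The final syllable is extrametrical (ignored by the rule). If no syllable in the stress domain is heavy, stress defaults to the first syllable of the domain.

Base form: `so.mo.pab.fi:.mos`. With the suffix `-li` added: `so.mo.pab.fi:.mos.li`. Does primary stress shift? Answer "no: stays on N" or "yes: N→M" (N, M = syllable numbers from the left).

Base `so.mo.pab.fi:.mos` (5 syllables):
  The final syllable (5, mos) is extrametrical; the stress domain is syllables 1–4.
  Weights: 1 so L, 2 mo L, 3 pab H, 4 fi: H.
  Heavy syllables in the domain: 3, 4. The rightmost is syllable 4 (fi:).
  → primary stress on syllable 4.
Suffixed `so.mo.pab.fi:.mos.li` (6 syllables):
  The final syllable (6, li) is extrametrical; the stress domain is syllables 1–5.
  Weights: 1 so L, 2 mo L, 3 pab H, 4 fi: H, 5 mos H.
  Heavy syllables in the domain: 3, 4, 5. The rightmost is syllable 5 (mos).
  → primary stress on syllable 5.

yes: 4→5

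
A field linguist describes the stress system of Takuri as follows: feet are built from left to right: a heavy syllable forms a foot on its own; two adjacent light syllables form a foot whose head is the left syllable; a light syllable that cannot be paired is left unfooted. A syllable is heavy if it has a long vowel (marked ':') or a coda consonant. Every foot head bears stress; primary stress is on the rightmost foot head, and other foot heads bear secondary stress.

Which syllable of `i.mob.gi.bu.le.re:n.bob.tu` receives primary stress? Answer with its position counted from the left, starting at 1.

Weights: 1 i L, 2 mob H, 3 gi L, 4 bu L, 5 le L, 6 re:n H, 7 bob H, 8 tu L.
Parse left to right (heavy = foot alone; LL = one foot; stranded L unfooted): i (ˈmob) (ˈgi.bu) le (ˈre:n) (ˈbob) tu.
Foot heads: 2, 3, 6, 7.
Primary stress on the rightmost head = syllable 7.
Primary stress: syllable 7 → i.mob.gi.bu.le.re:n.ˈbob.tu.

7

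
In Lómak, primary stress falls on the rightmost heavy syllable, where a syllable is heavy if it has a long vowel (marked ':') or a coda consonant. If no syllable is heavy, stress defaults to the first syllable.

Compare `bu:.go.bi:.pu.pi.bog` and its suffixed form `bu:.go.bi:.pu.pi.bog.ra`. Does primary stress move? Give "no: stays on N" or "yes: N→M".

Base `bu:.go.bi:.pu.pi.bog` (6 syllables):
  Weights: 1 bu: H, 2 go L, 3 bi: H, 4 pu L, 5 pi L, 6 bog H.
  Heavy syllables in the domain: 1, 3, 6. The rightmost is syllable 6 (bog).
  → primary stress on syllable 6.
Suffixed `bu:.go.bi:.pu.pi.bog.ra` (7 syllables):
  Weights: 1 bu: H, 2 go L, 3 bi: H, 4 pu L, 5 pi L, 6 bog H, 7 ra L.
  Heavy syllables in the domain: 1, 3, 6. The rightmost is syllable 6 (bog).
  → primary stress on syllable 6.

no: stays on 6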